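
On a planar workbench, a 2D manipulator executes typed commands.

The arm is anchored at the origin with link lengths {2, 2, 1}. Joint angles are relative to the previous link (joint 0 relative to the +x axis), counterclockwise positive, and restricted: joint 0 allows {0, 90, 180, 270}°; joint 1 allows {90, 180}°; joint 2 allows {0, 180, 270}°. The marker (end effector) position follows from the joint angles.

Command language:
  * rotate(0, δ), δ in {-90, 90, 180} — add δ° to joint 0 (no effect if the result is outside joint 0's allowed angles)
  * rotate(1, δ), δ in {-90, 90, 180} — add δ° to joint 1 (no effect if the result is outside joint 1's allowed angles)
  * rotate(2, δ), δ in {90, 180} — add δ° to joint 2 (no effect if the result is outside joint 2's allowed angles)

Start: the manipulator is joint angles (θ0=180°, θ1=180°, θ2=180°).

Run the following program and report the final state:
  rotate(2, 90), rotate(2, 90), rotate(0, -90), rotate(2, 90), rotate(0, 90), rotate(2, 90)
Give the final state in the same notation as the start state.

joint angles (θ0=180°, θ1=180°, θ2=0°)

begin: joint angles (θ0=180°, θ1=180°, θ2=180°)
[1] after rotate(2, 90): joint angles (θ0=180°, θ1=180°, θ2=270°)
[2] after rotate(2, 90): joint angles (θ0=180°, θ1=180°, θ2=0°)
[3] after rotate(0, -90): joint angles (θ0=90°, θ1=180°, θ2=0°)
[4] after rotate(2, 90): joint angles (θ0=90°, θ1=180°, θ2=0°)
[5] after rotate(0, 90): joint angles (θ0=180°, θ1=180°, θ2=0°)
[6] after rotate(2, 90): joint angles (θ0=180°, θ1=180°, θ2=0°)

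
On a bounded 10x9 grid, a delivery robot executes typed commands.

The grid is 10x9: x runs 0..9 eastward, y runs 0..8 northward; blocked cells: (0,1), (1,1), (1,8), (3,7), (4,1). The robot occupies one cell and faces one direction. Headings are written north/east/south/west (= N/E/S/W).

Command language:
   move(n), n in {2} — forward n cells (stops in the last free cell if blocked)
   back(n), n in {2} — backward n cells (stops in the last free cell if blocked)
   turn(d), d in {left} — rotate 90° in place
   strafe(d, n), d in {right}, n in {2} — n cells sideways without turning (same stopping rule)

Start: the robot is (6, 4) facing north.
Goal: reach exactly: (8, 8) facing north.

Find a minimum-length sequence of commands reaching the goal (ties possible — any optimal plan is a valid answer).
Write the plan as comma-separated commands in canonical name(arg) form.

from: (6, 4) facing north
[1] after strafe(right, 2): (8, 4) facing north
[2] after move(2): (8, 6) facing north
[3] after move(2): (8, 8) facing north
no 2-step plan works, so 3 is optimal.

strafe(right, 2), move(2), move(2)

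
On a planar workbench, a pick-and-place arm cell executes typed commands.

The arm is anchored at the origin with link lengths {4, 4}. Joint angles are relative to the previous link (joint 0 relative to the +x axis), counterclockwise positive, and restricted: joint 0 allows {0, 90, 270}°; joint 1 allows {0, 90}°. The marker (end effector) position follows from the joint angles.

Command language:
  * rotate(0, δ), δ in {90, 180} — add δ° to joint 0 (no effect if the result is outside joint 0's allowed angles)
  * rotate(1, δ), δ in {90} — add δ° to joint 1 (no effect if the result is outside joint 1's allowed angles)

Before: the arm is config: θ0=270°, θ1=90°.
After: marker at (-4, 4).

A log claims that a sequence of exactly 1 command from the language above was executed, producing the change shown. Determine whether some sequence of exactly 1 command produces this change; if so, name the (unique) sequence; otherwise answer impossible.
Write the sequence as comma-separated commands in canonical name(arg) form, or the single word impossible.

t0: config: θ0=270°, θ1=90°
t=1 rotate(0, 180) ⇒ config: θ0=90°, θ1=90°
uniquely the one of 3 1-step routes that fits.

rotate(0, 180)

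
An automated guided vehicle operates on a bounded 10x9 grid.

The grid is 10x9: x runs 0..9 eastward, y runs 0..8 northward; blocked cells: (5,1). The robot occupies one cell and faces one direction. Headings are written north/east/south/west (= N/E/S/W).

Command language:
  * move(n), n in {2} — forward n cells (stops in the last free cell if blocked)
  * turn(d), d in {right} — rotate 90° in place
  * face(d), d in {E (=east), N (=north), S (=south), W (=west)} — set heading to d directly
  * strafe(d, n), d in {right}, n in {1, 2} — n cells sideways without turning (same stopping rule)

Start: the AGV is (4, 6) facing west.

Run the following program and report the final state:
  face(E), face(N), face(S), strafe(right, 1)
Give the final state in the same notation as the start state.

begin: (4, 6) facing west
1. face(E) → (4, 6) facing east
2. face(N) → (4, 6) facing north
3. face(S) → (4, 6) facing south
4. strafe(right, 1) → (3, 6) facing south

(3, 6) facing south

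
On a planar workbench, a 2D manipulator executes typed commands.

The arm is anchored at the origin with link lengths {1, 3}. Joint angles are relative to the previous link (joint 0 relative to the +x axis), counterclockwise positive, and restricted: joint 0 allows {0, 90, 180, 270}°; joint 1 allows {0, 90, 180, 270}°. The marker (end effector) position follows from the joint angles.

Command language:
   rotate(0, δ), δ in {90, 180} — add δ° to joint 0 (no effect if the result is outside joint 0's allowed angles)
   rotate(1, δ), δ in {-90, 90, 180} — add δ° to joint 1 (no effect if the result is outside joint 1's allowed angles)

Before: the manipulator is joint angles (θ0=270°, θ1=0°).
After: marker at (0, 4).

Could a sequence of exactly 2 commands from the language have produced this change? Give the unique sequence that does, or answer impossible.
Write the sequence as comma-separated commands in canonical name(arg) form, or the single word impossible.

initial: joint angles (θ0=270°, θ1=0°)
t=1 rotate(0, 90) ⇒ joint angles (θ0=0°, θ1=0°)
t=2 rotate(0, 90) ⇒ joint angles (θ0=90°, θ1=0°)
all 25 alternatives checked — unique.

rotate(0, 90), rotate(0, 90)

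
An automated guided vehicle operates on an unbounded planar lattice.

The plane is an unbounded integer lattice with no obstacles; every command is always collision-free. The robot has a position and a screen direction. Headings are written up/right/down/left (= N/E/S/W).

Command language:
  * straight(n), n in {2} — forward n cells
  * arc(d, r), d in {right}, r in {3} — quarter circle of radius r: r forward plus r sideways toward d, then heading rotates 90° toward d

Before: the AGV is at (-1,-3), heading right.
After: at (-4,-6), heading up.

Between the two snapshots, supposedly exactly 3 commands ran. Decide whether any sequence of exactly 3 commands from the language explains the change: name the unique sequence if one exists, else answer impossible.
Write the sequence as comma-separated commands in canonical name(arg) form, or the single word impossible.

arc(right, 3), arc(right, 3), arc(right, 3)

key: cell and facing (now N) both changed — the 3 commands mix motion and turning
t0: at (-1,-3), heading right
1. arc(right, 3) → at (2,-6), heading down
2. arc(right, 3) → at (-1,-9), heading left
3. arc(right, 3) → at (-4,-6), heading up
all 8 alternatives checked — unique.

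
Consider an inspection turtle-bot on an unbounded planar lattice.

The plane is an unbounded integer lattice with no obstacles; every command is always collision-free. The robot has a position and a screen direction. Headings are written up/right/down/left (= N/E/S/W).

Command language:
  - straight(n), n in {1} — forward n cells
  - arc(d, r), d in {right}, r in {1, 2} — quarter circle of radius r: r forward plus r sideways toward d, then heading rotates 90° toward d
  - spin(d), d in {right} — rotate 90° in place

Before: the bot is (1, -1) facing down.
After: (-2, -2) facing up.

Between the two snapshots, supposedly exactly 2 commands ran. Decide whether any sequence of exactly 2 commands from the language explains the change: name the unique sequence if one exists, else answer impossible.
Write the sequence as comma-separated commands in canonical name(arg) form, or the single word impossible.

key: position moved to (-2,-2) AND the heading swung to N — translation plus rotation needed
initial: (1, -1) facing down
1. arc(right, 2) → (-1, -3) facing left
2. arc(right, 1) → (-2, -2) facing up
no other 2-command option fits: unique.

arc(right, 2), arc(right, 1)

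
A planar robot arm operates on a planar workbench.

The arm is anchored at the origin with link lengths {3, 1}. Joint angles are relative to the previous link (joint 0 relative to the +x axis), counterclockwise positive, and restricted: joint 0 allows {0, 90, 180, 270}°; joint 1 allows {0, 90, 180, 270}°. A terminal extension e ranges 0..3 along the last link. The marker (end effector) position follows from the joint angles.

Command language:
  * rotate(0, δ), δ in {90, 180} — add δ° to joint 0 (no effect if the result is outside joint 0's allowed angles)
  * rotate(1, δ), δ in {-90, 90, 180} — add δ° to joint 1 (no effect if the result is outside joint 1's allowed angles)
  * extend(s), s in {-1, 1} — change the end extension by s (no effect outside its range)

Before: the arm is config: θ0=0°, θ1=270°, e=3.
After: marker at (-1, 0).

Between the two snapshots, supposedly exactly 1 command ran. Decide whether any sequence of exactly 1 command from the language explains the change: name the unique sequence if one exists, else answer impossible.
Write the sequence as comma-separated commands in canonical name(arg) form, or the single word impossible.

rotate(1, -90)

initial: config: θ0=0°, θ1=270°, e=3
1. rotate(1, -90) → config: θ0=0°, θ1=180°, e=3
uniquely the one of 7 1-step routes that fits.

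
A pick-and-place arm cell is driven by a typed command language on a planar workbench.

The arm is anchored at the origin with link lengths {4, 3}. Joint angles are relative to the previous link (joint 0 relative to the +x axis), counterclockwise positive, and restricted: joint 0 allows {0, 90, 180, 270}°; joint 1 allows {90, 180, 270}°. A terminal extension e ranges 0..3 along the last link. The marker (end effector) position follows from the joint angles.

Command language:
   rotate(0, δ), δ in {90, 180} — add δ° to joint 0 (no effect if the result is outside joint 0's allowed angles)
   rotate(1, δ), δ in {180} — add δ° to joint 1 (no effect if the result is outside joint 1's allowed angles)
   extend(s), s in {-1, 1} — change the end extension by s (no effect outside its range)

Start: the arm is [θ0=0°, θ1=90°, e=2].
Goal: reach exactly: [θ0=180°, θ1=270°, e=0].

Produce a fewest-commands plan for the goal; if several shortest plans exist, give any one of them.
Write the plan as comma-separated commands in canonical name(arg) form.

rotate(1, 180), extend(-1), extend(-1), rotate(0, 180)

begin: [θ0=0°, θ1=90°, e=2]
t=1 rotate(1, 180) ⇒ [θ0=0°, θ1=270°, e=2]
t=2 extend(-1) ⇒ [θ0=0°, θ1=270°, e=1]
t=3 extend(-1) ⇒ [θ0=0°, θ1=270°, e=0]
t=4 rotate(0, 180) ⇒ [θ0=180°, θ1=270°, e=0]
shorter routes all fall short; 4 is best.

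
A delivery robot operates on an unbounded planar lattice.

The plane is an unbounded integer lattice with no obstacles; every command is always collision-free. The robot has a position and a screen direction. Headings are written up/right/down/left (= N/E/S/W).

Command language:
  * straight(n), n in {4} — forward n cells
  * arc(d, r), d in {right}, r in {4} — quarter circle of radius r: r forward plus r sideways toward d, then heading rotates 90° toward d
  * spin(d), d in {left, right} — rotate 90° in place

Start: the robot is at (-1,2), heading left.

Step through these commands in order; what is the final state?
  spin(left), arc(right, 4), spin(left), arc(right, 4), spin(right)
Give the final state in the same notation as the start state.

at (-9,-6), heading up

t0: at (-1,2), heading left
[1] after spin(left): at (-1,2), heading down
[2] after arc(right, 4): at (-5,-2), heading left
[3] after spin(left): at (-5,-2), heading down
[4] after arc(right, 4): at (-9,-6), heading left
[5] after spin(right): at (-9,-6), heading up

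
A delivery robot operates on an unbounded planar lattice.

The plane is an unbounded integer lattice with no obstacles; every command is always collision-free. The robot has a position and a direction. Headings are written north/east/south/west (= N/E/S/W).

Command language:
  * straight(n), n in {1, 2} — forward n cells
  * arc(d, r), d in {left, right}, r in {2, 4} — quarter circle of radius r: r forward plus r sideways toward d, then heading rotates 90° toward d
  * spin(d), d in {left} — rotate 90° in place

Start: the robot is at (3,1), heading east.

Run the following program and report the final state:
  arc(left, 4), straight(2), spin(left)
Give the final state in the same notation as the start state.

t0: at (3,1), heading east
t=1 arc(left, 4) ⇒ at (7,5), heading north
t=2 straight(2) ⇒ at (7,7), heading north
t=3 spin(left) ⇒ at (7,7), heading west

at (7,7), heading west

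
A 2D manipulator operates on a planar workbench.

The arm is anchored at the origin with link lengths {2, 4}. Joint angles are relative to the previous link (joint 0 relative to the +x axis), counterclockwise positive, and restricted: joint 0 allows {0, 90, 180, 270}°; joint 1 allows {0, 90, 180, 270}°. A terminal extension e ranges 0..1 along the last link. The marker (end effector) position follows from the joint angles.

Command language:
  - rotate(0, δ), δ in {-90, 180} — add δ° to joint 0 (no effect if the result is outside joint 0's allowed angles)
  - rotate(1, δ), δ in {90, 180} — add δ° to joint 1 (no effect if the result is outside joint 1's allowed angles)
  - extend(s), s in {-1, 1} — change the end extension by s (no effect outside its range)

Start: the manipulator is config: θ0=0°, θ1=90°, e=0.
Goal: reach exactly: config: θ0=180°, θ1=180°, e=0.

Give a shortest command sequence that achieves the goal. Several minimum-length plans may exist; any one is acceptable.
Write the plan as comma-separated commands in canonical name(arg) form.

begin: config: θ0=0°, θ1=90°, e=0
[1] after rotate(0, 180): config: θ0=180°, θ1=90°, e=0
[2] after rotate(1, 90): config: θ0=180°, θ1=180°, e=0
minimal: 2 command(s), checked below 2.

rotate(0, 180), rotate(1, 90)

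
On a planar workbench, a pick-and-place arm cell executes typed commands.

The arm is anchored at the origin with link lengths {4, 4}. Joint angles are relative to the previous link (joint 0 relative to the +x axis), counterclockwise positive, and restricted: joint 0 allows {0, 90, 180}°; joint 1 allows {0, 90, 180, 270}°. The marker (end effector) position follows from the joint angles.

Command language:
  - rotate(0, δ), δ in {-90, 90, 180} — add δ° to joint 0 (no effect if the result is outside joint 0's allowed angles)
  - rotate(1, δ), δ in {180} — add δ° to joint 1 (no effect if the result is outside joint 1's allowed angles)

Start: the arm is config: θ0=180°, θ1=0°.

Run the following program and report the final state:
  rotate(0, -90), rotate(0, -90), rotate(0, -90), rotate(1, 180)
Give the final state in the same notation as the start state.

t0: config: θ0=180°, θ1=0°
t=1 rotate(0, -90) ⇒ config: θ0=90°, θ1=0°
t=2 rotate(0, -90) ⇒ config: θ0=0°, θ1=0°
t=3 rotate(0, -90) ⇒ config: θ0=0°, θ1=0°
t=4 rotate(1, 180) ⇒ config: θ0=0°, θ1=180°

config: θ0=0°, θ1=180°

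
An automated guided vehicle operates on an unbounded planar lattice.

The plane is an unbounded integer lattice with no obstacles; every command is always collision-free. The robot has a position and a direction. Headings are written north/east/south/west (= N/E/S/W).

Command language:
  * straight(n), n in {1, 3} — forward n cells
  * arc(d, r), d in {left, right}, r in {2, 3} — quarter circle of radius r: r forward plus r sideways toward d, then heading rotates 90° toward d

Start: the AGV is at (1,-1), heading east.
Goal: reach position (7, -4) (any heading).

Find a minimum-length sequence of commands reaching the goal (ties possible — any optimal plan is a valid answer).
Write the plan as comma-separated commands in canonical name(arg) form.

straight(3), arc(right, 3)

begin: at (1,-1), heading east
1. straight(3) → at (4,-1), heading east
2. arc(right, 3) → at (7,-4), heading south
minimal: 2 command(s), checked below 2.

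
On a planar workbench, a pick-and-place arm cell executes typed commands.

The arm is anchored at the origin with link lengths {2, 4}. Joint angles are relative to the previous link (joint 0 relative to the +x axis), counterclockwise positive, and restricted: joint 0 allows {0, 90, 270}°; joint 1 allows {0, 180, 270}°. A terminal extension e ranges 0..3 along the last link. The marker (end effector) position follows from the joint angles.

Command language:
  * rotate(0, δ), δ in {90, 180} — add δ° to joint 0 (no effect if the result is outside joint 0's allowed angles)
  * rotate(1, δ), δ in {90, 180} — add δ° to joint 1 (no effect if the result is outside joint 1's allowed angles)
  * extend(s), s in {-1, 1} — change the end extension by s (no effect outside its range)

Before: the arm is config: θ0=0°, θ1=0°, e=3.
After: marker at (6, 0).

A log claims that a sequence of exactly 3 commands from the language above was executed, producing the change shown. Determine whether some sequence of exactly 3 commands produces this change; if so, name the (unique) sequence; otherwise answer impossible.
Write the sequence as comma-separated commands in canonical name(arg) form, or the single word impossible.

extend(-1), extend(-1), extend(-1)

t0: config: θ0=0°, θ1=0°, e=3
t=1 extend(-1) ⇒ config: θ0=0°, θ1=0°, e=2
t=2 extend(-1) ⇒ config: θ0=0°, θ1=0°, e=1
t=3 extend(-1) ⇒ config: θ0=0°, θ1=0°, e=0
uniquely the one of 216 3-step routes that fits.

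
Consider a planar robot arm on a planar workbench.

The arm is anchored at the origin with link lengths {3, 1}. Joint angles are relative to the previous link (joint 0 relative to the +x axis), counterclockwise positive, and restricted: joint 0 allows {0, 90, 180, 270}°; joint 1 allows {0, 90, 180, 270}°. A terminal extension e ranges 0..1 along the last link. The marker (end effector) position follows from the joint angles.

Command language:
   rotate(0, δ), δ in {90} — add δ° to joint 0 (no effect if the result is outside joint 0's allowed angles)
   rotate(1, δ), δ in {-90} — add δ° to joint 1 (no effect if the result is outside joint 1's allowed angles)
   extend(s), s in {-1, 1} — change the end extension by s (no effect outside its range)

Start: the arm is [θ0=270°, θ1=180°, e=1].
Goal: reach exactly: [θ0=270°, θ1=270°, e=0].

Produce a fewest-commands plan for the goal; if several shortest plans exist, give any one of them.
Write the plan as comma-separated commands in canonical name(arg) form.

begin: [θ0=270°, θ1=180°, e=1]
[1] after rotate(1, -90): [θ0=270°, θ1=90°, e=1]
[2] after rotate(1, -90): [θ0=270°, θ1=0°, e=1]
[3] after rotate(1, -90): [θ0=270°, θ1=270°, e=1]
[4] after extend(-1): [θ0=270°, θ1=270°, e=0]
minimal: 4 command(s), checked below 4.

rotate(1, -90), rotate(1, -90), rotate(1, -90), extend(-1)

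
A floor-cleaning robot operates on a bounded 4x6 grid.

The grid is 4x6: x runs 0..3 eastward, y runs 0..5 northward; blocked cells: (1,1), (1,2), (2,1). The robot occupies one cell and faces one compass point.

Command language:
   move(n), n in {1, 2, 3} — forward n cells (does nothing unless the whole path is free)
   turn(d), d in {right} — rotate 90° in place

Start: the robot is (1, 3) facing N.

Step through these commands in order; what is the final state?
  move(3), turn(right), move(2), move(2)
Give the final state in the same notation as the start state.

(3, 3) facing E

begin: (1, 3) facing N
1. move(3) → (1, 3) facing N
2. turn(right) → (1, 3) facing E
3. move(2) → (3, 3) facing E
4. move(2) → (3, 3) facing E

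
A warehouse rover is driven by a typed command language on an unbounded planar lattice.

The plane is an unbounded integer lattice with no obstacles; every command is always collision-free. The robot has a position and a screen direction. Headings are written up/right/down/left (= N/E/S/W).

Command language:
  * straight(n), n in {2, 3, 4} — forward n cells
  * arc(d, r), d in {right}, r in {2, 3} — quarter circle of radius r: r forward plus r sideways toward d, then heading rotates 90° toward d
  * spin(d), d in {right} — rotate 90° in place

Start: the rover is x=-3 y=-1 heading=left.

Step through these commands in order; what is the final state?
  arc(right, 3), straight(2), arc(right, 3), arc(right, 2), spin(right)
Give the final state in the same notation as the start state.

begin: x=-3 y=-1 heading=left
step 1 (arc(right, 3)): x=-6 y=2 heading=up
step 2 (straight(2)): x=-6 y=4 heading=up
step 3 (arc(right, 3)): x=-3 y=7 heading=right
step 4 (arc(right, 2)): x=-1 y=5 heading=down
step 5 (spin(right)): x=-1 y=5 heading=left

x=-1 y=5 heading=left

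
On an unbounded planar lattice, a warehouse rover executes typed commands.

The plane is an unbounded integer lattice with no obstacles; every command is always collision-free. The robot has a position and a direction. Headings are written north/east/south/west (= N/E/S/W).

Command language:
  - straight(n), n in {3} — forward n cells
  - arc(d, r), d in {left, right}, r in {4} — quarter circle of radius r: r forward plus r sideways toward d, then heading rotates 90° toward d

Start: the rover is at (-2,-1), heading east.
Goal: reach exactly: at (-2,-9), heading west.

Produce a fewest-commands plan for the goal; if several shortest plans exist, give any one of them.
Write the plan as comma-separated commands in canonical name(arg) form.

initial: at (-2,-1), heading east
1. arc(right, 4) → at (2,-5), heading south
2. arc(right, 4) → at (-2,-9), heading west
no 1-step plan works, so 2 is optimal.

arc(right, 4), arc(right, 4)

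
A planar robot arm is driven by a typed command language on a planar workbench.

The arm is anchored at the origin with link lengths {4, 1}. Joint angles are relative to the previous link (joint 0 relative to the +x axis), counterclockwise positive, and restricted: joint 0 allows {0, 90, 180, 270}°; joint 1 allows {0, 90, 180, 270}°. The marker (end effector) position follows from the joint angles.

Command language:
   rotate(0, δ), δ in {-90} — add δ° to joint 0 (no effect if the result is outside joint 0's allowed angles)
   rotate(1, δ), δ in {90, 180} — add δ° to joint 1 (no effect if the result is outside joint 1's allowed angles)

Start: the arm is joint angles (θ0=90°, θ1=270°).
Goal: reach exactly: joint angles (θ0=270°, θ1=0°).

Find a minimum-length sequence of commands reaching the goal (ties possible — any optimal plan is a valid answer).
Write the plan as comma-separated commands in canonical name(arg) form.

start: joint angles (θ0=90°, θ1=270°)
step 1 (rotate(1, 90)): joint angles (θ0=90°, θ1=0°)
step 2 (rotate(0, -90)): joint angles (θ0=0°, θ1=0°)
step 3 (rotate(0, -90)): joint angles (θ0=270°, θ1=0°)
no 2-step plan works, so 3 is optimal.

rotate(1, 90), rotate(0, -90), rotate(0, -90)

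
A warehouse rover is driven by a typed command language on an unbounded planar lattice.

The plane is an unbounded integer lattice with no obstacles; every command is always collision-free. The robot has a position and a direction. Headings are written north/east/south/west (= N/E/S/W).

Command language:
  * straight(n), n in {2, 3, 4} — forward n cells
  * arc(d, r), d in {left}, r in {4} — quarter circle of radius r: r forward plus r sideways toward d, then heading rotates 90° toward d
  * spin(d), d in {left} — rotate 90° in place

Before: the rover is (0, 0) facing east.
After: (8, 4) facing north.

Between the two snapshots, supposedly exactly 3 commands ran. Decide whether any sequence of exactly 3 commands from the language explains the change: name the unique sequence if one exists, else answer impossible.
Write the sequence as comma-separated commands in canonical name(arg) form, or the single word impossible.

key: position moved to (8,4) AND the heading swung to N — translation plus rotation needed
start: (0, 0) facing east
step 1 (straight(2)): (2, 0) facing east
step 2 (straight(2)): (4, 0) facing east
step 3 (arc(left, 4)): (8, 4) facing north
no other 3-command option fits: unique.

straight(2), straight(2), arc(left, 4)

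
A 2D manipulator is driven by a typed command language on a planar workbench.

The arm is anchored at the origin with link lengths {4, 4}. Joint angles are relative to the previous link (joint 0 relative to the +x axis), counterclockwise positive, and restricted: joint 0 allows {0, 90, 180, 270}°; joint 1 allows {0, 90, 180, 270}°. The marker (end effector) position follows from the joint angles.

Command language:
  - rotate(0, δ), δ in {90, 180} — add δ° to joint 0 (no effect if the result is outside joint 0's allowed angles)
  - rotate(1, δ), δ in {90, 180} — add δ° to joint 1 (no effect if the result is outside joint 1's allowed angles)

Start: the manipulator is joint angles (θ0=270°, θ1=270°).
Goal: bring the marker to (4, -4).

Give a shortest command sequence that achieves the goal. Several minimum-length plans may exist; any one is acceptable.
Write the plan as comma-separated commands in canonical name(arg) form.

begin: joint angles (θ0=270°, θ1=270°)
step 1 (rotate(1, 180)): joint angles (θ0=270°, θ1=90°)
shorter routes all fall short; 1 is best.

rotate(1, 180)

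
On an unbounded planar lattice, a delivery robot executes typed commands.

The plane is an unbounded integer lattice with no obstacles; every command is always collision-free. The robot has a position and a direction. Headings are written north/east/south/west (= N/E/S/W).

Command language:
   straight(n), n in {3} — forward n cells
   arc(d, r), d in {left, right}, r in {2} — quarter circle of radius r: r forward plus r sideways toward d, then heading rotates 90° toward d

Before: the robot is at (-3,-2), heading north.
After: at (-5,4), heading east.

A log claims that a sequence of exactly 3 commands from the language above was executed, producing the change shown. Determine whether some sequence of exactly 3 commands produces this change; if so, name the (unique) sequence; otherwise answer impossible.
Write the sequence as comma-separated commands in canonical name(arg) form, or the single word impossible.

key: running arc(right, 2) before arc(left, 2) would end elsewhere — order is forced
from: at (-3,-2), heading north
step 1 (arc(left, 2)): at (-5,0), heading west
step 2 (arc(right, 2)): at (-7,2), heading north
step 3 (arc(right, 2)): at (-5,4), heading east
no rival 3-sequence matches.

arc(left, 2), arc(right, 2), arc(right, 2)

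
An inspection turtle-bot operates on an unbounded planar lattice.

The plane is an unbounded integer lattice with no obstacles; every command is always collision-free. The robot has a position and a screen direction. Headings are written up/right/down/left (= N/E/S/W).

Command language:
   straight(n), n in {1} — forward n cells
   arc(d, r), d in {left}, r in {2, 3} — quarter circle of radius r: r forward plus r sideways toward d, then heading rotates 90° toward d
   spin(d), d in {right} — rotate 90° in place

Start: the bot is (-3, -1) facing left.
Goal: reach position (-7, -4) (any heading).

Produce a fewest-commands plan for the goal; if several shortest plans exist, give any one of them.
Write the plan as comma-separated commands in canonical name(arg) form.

straight(1), arc(left, 3)

from: (-3, -1) facing left
1. straight(1) → (-4, -1) facing left
2. arc(left, 3) → (-7, -4) facing down
shorter routes all fall short; 2 is best.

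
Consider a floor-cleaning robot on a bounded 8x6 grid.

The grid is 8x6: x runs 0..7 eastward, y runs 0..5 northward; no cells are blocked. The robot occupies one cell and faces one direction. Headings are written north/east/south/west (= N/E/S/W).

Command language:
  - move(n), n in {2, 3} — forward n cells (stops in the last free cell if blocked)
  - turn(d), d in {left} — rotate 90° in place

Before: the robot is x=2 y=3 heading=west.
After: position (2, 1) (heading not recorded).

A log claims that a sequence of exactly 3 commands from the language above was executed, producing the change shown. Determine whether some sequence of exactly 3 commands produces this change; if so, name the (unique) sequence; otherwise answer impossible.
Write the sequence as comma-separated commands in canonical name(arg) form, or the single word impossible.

turn(left), move(2), turn(left)

initial: x=2 y=3 heading=west
step 1 (turn(left)): x=2 y=3 heading=south
step 2 (move(2)): x=2 y=1 heading=south
step 3 (turn(left)): x=2 y=1 heading=east
no other 3-command option fits: unique.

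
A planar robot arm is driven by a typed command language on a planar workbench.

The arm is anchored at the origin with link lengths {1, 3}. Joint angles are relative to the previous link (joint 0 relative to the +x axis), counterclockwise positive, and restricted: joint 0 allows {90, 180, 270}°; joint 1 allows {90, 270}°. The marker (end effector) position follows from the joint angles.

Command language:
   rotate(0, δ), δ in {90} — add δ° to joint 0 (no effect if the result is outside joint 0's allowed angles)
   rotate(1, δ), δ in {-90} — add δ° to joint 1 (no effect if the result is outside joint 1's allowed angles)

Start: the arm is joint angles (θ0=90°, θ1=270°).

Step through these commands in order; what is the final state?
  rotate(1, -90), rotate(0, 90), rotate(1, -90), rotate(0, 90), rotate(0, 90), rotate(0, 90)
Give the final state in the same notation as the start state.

joint angles (θ0=270°, θ1=270°)

from: joint angles (θ0=90°, θ1=270°)
[1] after rotate(1, -90): joint angles (θ0=90°, θ1=270°)
[2] after rotate(0, 90): joint angles (θ0=180°, θ1=270°)
[3] after rotate(1, -90): joint angles (θ0=180°, θ1=270°)
[4] after rotate(0, 90): joint angles (θ0=270°, θ1=270°)
[5] after rotate(0, 90): joint angles (θ0=270°, θ1=270°)
[6] after rotate(0, 90): joint angles (θ0=270°, θ1=270°)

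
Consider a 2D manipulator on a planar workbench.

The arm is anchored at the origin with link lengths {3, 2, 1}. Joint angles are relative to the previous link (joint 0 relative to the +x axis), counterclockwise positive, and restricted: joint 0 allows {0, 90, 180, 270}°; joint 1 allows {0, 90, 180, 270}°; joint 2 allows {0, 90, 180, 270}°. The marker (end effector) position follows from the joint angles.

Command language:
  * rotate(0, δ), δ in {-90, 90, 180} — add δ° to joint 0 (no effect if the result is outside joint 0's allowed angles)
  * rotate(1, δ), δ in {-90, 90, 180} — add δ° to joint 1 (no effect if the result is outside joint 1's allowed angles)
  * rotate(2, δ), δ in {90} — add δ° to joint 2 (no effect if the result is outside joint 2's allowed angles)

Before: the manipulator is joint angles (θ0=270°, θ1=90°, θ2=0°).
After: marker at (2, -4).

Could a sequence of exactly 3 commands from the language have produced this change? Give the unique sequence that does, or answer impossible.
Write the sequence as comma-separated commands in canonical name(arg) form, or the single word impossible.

t0: joint angles (θ0=270°, θ1=90°, θ2=0°)
step 1 (rotate(2, 90)): joint angles (θ0=270°, θ1=90°, θ2=90°)
step 2 (rotate(2, 90)): joint angles (θ0=270°, θ1=90°, θ2=180°)
step 3 (rotate(2, 90)): joint angles (θ0=270°, θ1=90°, θ2=270°)
no rival 3-sequence matches.

rotate(2, 90), rotate(2, 90), rotate(2, 90)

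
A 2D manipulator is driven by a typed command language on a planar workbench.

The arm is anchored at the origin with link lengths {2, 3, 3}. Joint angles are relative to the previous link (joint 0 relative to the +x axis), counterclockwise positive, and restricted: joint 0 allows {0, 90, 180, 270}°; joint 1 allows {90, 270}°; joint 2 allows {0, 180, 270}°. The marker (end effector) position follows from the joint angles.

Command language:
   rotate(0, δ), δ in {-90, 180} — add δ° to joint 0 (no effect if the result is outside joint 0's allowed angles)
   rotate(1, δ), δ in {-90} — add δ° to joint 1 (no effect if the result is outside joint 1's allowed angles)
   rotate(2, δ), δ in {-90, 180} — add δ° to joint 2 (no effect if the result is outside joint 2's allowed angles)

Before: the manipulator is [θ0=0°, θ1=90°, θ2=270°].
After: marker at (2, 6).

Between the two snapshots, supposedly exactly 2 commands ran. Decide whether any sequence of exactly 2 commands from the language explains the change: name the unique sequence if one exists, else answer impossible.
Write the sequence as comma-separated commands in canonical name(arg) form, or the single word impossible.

key: order matters: swapping rotate(2, -90) and rotate(2, 180) lands elsewhere
from: [θ0=0°, θ1=90°, θ2=270°]
t=1 rotate(2, -90) ⇒ [θ0=0°, θ1=90°, θ2=180°]
t=2 rotate(2, 180) ⇒ [θ0=0°, θ1=90°, θ2=0°]
no rival 2-sequence matches.

rotate(2, -90), rotate(2, 180)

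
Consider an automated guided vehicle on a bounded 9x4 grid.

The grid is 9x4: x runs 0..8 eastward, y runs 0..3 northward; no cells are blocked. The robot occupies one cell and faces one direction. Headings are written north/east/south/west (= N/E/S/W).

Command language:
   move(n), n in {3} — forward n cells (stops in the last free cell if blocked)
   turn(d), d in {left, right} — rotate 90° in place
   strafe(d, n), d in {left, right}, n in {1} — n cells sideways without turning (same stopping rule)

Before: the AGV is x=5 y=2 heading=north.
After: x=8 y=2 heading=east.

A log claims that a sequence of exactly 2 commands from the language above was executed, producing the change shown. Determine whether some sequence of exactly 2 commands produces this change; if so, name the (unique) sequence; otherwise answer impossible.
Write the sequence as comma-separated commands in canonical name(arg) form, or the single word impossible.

key: order matters: swapping turn(right) and move(3) lands elsewhere
from: x=5 y=2 heading=north
1. turn(right) → x=5 y=2 heading=east
2. move(3) → x=8 y=2 heading=east
all 25 alternatives checked — unique.

turn(right), move(3)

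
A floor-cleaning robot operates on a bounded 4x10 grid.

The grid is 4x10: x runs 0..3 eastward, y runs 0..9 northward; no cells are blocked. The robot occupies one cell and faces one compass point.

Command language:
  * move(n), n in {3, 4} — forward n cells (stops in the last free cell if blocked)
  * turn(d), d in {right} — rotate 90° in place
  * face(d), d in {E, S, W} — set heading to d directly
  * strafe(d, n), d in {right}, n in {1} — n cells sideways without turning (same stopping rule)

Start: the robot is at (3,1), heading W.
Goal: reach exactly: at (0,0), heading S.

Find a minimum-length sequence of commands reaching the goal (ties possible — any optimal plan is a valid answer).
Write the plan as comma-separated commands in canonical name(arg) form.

initial: at (3,1), heading W
step 1 (move(3)): at (0,1), heading W
step 2 (face(S)): at (0,1), heading S
step 3 (move(3)): at (0,0), heading S
nothing shorter than 3 reaches the goal.

move(3), face(S), move(3)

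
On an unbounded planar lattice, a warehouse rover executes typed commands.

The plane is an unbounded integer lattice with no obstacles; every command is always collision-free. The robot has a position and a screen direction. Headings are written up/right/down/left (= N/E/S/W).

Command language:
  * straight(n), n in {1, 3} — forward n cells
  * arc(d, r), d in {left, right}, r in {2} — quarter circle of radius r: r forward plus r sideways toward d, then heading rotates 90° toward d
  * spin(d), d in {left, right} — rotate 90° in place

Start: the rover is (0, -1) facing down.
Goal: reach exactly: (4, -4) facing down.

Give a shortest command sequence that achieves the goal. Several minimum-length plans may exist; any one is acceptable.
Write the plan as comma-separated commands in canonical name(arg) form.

initial: (0, -1) facing down
step 1 (arc(left, 2)): (2, -3) facing right
step 2 (arc(left, 2)): (4, -1) facing up
step 3 (spin(left)): (4, -1) facing left
step 4 (spin(left)): (4, -1) facing down
step 5 (straight(3)): (4, -4) facing down
minimal: 5 command(s), checked below 5.

arc(left, 2), arc(left, 2), spin(left), spin(left), straight(3)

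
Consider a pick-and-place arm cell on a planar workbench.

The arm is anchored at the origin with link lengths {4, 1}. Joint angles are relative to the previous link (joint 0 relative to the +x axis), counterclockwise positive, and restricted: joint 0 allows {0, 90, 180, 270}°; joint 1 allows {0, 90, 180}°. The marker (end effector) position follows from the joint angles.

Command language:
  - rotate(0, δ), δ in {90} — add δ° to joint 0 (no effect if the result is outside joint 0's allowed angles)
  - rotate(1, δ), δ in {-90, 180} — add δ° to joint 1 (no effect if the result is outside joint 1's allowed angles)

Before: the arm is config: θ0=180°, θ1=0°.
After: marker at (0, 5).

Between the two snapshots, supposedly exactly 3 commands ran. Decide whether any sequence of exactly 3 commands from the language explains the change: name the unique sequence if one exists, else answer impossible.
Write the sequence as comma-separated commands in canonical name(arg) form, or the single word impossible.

rotate(0, 90), rotate(0, 90), rotate(0, 90)

start: config: θ0=180°, θ1=0°
[1] after rotate(0, 90): config: θ0=270°, θ1=0°
[2] after rotate(0, 90): config: θ0=0°, θ1=0°
[3] after rotate(0, 90): config: θ0=90°, θ1=0°
uniquely the one of 27 3-step routes that fits.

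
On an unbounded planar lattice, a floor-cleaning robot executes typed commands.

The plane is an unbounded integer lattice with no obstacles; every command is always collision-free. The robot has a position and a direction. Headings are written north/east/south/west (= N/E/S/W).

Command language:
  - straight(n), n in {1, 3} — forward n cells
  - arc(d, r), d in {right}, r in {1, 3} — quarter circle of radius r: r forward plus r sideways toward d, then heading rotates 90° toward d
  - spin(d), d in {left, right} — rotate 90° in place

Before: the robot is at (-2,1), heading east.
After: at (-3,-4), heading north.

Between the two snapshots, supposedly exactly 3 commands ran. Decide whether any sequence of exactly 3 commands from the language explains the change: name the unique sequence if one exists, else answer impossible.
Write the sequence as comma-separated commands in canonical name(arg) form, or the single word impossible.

key: order matters: swapping arc(right, 3) and arc(right, 1) lands elsewhere
from: at (-2,1), heading east
step 1 (arc(right, 3)): at (1,-2), heading south
step 2 (arc(right, 3)): at (-2,-5), heading west
step 3 (arc(right, 1)): at (-3,-4), heading north
no other 3-command option fits: unique.

arc(right, 3), arc(right, 3), arc(right, 1)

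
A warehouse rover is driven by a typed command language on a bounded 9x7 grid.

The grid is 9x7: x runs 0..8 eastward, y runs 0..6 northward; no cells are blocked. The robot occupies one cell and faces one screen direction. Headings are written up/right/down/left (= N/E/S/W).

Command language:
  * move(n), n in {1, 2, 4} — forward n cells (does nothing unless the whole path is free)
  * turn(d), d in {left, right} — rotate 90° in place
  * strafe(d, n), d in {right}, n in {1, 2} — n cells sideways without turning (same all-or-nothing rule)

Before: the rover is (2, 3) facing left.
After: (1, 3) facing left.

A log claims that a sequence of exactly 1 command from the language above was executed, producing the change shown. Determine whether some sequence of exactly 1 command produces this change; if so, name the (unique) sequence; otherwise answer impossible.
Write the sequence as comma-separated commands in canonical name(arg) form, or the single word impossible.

key: still facing W — the one step turns nothing
begin: (2, 3) facing left
1. move(1) → (1, 3) facing left
no other 1-command option fits: unique.

move(1)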